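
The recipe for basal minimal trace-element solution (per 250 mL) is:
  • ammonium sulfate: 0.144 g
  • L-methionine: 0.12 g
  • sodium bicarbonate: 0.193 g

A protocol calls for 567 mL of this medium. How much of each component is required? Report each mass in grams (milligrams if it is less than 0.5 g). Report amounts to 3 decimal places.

ammonium sulfate 326.592 mg; L-methionine 272.160 mg; sodium bicarbonate 437.724 mg

Scale factor = 567 mL / 250 mL = 2.268.
ammonium sulfate: 0.144 g × (567 mL / 250 mL) = 0.326592 g = 326.592 mg
L-methionine: 0.12 g × (567 mL / 250 mL) = 0.27216 g = 272.160 mg
sodium bicarbonate: 0.193 g × (567 mL / 250 mL) = 0.437724 g = 437.724 mg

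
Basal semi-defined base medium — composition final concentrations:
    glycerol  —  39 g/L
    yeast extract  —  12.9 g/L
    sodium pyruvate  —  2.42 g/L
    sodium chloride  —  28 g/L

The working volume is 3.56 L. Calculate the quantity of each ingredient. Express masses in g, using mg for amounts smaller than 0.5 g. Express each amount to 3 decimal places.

glycerol 138.840 g; yeast extract 45.924 g; sodium pyruvate 8.615 g; sodium chloride 99.680 g

Working volume: 3.56 L.
glycerol: 39 g/L × 3.56 L = 138.840 g
yeast extract: 12.9 g/L × 3.56 L = 45.924 g
sodium pyruvate: 2.42 g/L × 3.56 L = 8.615 g
sodium chloride: 28 g/L × 3.56 L = 99.680 g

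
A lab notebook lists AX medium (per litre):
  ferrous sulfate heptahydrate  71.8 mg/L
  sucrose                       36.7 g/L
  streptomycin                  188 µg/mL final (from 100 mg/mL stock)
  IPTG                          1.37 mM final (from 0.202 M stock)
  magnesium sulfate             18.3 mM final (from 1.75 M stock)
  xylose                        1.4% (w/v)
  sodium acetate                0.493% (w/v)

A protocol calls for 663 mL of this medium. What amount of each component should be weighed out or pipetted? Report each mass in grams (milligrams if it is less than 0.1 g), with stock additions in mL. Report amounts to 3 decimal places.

Working volume: 663 mL = 0.663 L.
ferrous sulfate heptahydrate: 71.8 mg/L × 0.663 L = 47.603 mg
sucrose: 36.7 g/L × 0.663 L = 24.332 g
streptomycin: C1V1 = C2V2 → 188 µg/mL × 663 mL ÷ 100000 µg/mL = 1.246 mL
IPTG: dilute stock: 1.37 mM × 663 mL ÷ 202 mM = 4.497 mL
magnesium sulfate: V = C2·V2/C1 = 18.3 mM × 663 mL ÷ 1750 mM = 6.933 mL
xylose: 1.4% w/v = 14 g/L → 14 × 0.663 L = 9.282 g
sodium acetate: 0.493 g per 100 mL × 663 mL ÷ 100 = 3.269 g

ferrous sulfate heptahydrate 47.603 mg; sucrose 24.332 g; streptomycin 1.246 mL; IPTG 4.497 mL; magnesium sulfate 6.933 mL; xylose 9.282 g; sodium acetate 3.269 g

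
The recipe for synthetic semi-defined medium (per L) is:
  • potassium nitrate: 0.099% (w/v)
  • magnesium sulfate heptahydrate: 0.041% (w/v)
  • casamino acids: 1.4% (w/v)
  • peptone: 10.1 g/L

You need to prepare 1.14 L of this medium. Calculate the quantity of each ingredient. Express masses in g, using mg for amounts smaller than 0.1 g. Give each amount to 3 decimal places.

Scale factor relative to 1 L: 1.14.
potassium nitrate: 0.099% w/v = 0.99 g/L → 0.99 × 1.14 L = 1.129 g
magnesium sulfate heptahydrate: 0.041 g per 100 mL × 1140 mL ÷ 100 = 0.467 g
casamino acids: 1.4 g per 100 mL × 1140 mL ÷ 100 = 15.960 g
peptone: 10.1 g/L × 1.14 L = 11.514 g

potassium nitrate 1.129 g; magnesium sulfate heptahydrate 0.467 g; casamino acids 15.960 g; peptone 11.514 g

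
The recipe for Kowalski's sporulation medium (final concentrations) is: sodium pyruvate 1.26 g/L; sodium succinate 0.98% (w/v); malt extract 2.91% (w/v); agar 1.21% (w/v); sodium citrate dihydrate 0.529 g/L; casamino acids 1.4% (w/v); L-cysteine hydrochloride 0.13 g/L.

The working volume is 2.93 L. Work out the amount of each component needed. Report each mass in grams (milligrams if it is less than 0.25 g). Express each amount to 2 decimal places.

sodium pyruvate 3.69 g; sodium succinate 28.71 g; malt extract 85.26 g; agar 35.45 g; sodium citrate dihydrate 1.55 g; casamino acids 41.02 g; L-cysteine hydrochloride 0.38 g

Scale factor relative to 1 L: 2.93.
sodium pyruvate: 1.26 g/L × 2.93 L = 3.69 g
sodium succinate: 0.98 g per 100 mL × 2930 mL ÷ 100 = 28.71 g
malt extract: 2.91 g per 100 mL × 2930 mL ÷ 100 = 85.26 g
agar: 1.21 g per 100 mL × 2930 mL ÷ 100 = 35.45 g
sodium citrate dihydrate: 0.529 g/L × 2.93 L = 1.55 g
casamino acids: 1.4% w/v = 14 g/L → 14 × 2.93 L = 41.02 g
L-cysteine hydrochloride: 0.13 g/L × 2.93 L = 0.38 g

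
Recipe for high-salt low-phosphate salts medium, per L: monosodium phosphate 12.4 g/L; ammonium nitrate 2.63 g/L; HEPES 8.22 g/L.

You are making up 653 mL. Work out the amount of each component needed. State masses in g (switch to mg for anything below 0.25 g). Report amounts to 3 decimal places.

monosodium phosphate 8.097 g; ammonium nitrate 1.717 g; HEPES 5.368 g

Working volume: 653 mL = 0.653 L.
monosodium phosphate: 12.4 g/L × 0.653 L = 8.097 g
ammonium nitrate: 2.63 g/L × 0.653 L = 1.717 g
HEPES: 8.22 g/L × 0.653 L = 5.368 g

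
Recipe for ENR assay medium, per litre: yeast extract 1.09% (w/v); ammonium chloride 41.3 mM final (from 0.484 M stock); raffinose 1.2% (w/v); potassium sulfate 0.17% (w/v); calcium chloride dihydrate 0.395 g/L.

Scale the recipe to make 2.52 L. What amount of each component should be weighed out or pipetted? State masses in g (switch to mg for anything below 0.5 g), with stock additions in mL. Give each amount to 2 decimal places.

yeast extract 27.47 g; ammonium chloride 215.03 mL; raffinose 30.24 g; potassium sulfate 4.28 g; calcium chloride dihydrate 1.00 g

Scale factor relative to 1 L: 2.52.
yeast extract: 1.09 g per 100 mL × 2520 mL ÷ 100 = 27.47 g
ammonium chloride: C1V1 = C2V2 → 41.3 mM × 2520 mL ÷ 484 mM = 215.03 mL
raffinose: 1.2% w/v = 12 g/L → 12 × 2.52 L = 30.24 g
potassium sulfate: 0.17% w/v = 1.7 g/L → 1.7 × 2.52 L = 4.28 g
calcium chloride dihydrate: 0.395 g/L × 2.52 L = 1.00 g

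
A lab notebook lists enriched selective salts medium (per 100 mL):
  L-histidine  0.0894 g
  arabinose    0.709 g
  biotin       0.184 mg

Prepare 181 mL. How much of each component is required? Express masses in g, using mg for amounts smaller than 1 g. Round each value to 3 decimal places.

L-histidine 161.814 mg; arabinose 1.283 g; biotin 0.333 mg

Ratio of target to recipe volume: 181 / 100 = 1.81.
L-histidine: 0.0894 g × (181 mL / 100 mL) = 0.161814 g = 161.814 mg
arabinose: 0.709 g × (181 mL / 100 mL) = 1.283 g
biotin: 0.184 mg × (181 mL / 100 mL) = 0.333 mg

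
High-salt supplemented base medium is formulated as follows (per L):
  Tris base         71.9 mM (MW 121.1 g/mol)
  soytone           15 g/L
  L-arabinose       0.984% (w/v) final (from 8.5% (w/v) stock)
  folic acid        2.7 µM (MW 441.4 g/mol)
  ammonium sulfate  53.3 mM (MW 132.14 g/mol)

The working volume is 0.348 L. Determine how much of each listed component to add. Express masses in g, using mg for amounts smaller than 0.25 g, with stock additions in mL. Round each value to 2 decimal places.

Tris base 3.03 g; soytone 5.22 g; L-arabinose 40.29 mL; folic acid 0.41 mg; ammonium sulfate 2.45 g

Scale factor relative to 1 L: 0.348.
Tris base: 71.9 mmol/L × 121.1 g/mol × 0.348 L ÷ 1000 = 3.03 g
soytone: 15 g/L × 0.348 L = 5.22 g
L-arabinose: dilute stock: 0.984% ÷ 8.5% × 348 mL = 40.29 mL
folic acid: 2.7 µmol/L × 441.4 g/mol × 0.348 L ÷ 1000 = 0.41 mg
ammonium sulfate: 53.3 mmol/L × 132.14 g/mol × 0.348 L ÷ 1000 = 2.45 g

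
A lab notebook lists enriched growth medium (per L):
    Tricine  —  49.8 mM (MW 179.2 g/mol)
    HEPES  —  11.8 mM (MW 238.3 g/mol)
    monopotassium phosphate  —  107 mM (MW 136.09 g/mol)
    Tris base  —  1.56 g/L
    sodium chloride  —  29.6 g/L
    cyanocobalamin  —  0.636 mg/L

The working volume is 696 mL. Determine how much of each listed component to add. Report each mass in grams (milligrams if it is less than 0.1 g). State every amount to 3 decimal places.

Tricine 6.211 g; HEPES 1.957 g; monopotassium phosphate 10.135 g; Tris base 1.086 g; sodium chloride 20.602 g; cyanocobalamin 0.443 mg

Scale factor relative to 1 L: 0.696.
Tricine: 49.8 mmol/L × 179.2 g/mol × 0.696 L ÷ 1000 = 6.211 g
HEPES: 11.8 mmol/L × 238.3 g/mol × 0.696 L ÷ 1000 = 1.957 g
monopotassium phosphate: 107 mmol/L × 136.09 g/mol × 0.696 L ÷ 1000 = 10.135 g
Tris base: 1.56 g/L × 0.696 L = 1.086 g
sodium chloride: 29.6 g/L × 0.696 L = 20.602 g
cyanocobalamin: 0.636 mg/L × 0.696 L = 0.443 mg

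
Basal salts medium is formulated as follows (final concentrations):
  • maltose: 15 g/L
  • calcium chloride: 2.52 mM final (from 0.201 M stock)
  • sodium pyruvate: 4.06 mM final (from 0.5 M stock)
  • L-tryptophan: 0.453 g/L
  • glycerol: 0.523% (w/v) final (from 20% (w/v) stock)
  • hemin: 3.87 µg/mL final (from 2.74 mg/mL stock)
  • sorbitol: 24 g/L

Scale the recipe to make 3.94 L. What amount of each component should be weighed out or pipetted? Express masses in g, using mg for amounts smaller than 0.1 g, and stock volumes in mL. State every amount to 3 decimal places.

Scale factor relative to 1 L: 3.94.
maltose: 15 g/L × 3.94 L = 59.100 g
calcium chloride: V = C2·V2/C1 = 2.52 mM × 3940 mL ÷ 201 mM = 49.397 mL
sodium pyruvate: dilute stock: 4.06 mM × 3940 mL ÷ 500 mM = 31.993 mL
L-tryptophan: 0.453 g/L × 3.94 L = 1.785 g
glycerol: C1V1 = C2V2 → 0.523% ÷ 20% × 3940 mL = 103.031 mL
hemin: V = C2·V2/C1 = 3.87 µg/mL × 3940 mL ÷ 2740 µg/mL = 5.565 mL
sorbitol: 24 g/L × 3.94 L = 94.560 g

maltose 59.100 g; calcium chloride 49.397 mL; sodium pyruvate 31.993 mL; L-tryptophan 1.785 g; glycerol 103.031 mL; hemin 5.565 mL; sorbitol 94.560 g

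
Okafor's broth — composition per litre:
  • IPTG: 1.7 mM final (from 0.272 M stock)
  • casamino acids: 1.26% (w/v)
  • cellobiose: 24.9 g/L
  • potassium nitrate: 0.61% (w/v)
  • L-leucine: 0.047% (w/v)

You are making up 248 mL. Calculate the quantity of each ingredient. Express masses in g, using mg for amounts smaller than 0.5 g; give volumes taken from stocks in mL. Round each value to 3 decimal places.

Working volume: 248 mL = 0.248 L.
IPTG: V = C2·V2/C1 = 1.7 mM × 248 mL ÷ 272 mM = 1.550 mL
casamino acids: 1.26 g per 100 mL × 248 mL ÷ 100 = 3.125 g
cellobiose: 24.9 g/L × 0.248 L = 6.175 g
potassium nitrate: 0.61% w/v = 6.1 g/L → 6.1 × 0.248 L = 1.513 g
L-leucine: 0.047% w/v = 0.47 g/L → 0.47 × 0.248 L = 0.11656 g = 116.560 mg

IPTG 1.550 mL; casamino acids 3.125 g; cellobiose 6.175 g; potassium nitrate 1.513 g; L-leucine 116.560 mg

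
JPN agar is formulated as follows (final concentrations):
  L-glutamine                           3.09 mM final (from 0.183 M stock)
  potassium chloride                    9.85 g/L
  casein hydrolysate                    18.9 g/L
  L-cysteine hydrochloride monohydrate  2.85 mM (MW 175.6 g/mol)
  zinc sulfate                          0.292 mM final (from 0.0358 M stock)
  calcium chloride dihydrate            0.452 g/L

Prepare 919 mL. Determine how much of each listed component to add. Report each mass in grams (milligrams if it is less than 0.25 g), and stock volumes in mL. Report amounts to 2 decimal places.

Working volume: 919 mL = 0.919 L.
L-glutamine: C1V1 = C2V2 → 3.09 mM × 919 mL ÷ 183 mM = 15.52 mL
potassium chloride: 9.85 g/L × 0.919 L = 9.05 g
casein hydrolysate: 18.9 g/L × 0.919 L = 17.37 g
L-cysteine hydrochloride monohydrate: 2.85 mmol/L × 175.6 g/mol × 0.919 L ÷ 1000 = 0.46 g
zinc sulfate: V = C2·V2/C1 = 0.292 mM × 919 mL ÷ 35.8 mM = 7.50 mL
calcium chloride dihydrate: 0.452 g/L × 0.919 L = 0.42 g

L-glutamine 15.52 mL; potassium chloride 9.05 g; casein hydrolysate 17.37 g; L-cysteine hydrochloride monohydrate 0.46 g; zinc sulfate 7.50 mL; calcium chloride dihydrate 0.42 g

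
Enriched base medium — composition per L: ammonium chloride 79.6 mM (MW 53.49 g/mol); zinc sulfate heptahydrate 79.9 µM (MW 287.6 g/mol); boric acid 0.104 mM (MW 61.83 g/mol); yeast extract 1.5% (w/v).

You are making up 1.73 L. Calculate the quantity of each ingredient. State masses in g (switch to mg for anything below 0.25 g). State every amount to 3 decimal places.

Scale factor relative to 1 L: 1.73.
ammonium chloride: 79.6 mmol/L × 53.49 g/mol × 1.73 L ÷ 1000 = 7.366 g
zinc sulfate heptahydrate: 79.9 µmol/L × 287.6 g/mol × 1.73 L ÷ 1000 = 39.754 mg
boric acid: 0.104 mmol/L × 61.83 mg/mmol × 1.73 L = 11.124 mg
yeast extract: 1.5 g per 100 mL × 1730 mL ÷ 100 = 25.950 g

ammonium chloride 7.366 g; zinc sulfate heptahydrate 39.754 mg; boric acid 11.124 mg; yeast extract 25.950 g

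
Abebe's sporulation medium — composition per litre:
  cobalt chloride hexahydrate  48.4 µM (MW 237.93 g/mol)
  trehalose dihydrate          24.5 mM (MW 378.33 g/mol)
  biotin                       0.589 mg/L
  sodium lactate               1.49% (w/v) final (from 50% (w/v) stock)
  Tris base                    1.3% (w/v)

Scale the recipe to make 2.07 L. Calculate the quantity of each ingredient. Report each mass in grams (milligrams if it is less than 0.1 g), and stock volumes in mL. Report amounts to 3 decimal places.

Working volume: 2.07 L.
cobalt chloride hexahydrate: 48.4 µmol/L × 237.93 g/mol × 2.07 L ÷ 1000 = 23.838 mg
trehalose dihydrate: 24.5 mmol/L × 378.33 g/mol × 2.07 L ÷ 1000 = 19.187 g
biotin: 0.589 mg/L × 2.07 L = 1.219 mg
sodium lactate: V = C2·V2/C1 = 1.49% ÷ 50% × 2070 mL = 61.686 mL
Tris base: 1.3 g per 100 mL × 2070 mL ÷ 100 = 26.910 g

cobalt chloride hexahydrate 23.838 mg; trehalose dihydrate 19.187 g; biotin 1.219 mg; sodium lactate 61.686 mL; Tris base 26.910 g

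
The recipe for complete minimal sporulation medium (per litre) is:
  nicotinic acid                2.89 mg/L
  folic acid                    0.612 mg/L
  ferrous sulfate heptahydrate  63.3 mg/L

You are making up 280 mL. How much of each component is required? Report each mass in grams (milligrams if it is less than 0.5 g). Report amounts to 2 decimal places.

Target volume = 280 mL = 0.28 L.
nicotinic acid: 2.89 mg/L × 0.28 L = 0.81 mg
folic acid: 0.612 mg/L × 0.28 L = 0.17 mg
ferrous sulfate heptahydrate: 63.3 mg/L × 0.28 L = 17.72 mg

nicotinic acid 0.81 mg; folic acid 0.17 mg; ferrous sulfate heptahydrate 17.72 mg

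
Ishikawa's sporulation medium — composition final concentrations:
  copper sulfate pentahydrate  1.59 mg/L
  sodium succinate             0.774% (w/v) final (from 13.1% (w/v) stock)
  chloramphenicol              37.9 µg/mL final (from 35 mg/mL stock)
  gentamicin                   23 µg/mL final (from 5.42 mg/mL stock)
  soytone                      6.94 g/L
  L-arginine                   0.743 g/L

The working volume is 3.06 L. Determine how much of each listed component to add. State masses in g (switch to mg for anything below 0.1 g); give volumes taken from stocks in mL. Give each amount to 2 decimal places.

Scale factor relative to 1 L: 3.06.
copper sulfate pentahydrate: 1.59 mg/L × 3.06 L = 4.87 mg
sodium succinate: dilute stock: 0.774% ÷ 13.1% × 3060 mL = 180.80 mL
chloramphenicol: V = C2·V2/C1 = 37.9 µg/mL × 3060 mL ÷ 35000 µg/mL = 3.31 mL
gentamicin: V = C2·V2/C1 = 23 µg/mL × 3060 mL ÷ 5420 µg/mL = 12.99 mL
soytone: 6.94 g/L × 3.06 L = 21.24 g
L-arginine: 0.743 g/L × 3.06 L = 2.27 g

copper sulfate pentahydrate 4.87 mg; sodium succinate 180.80 mL; chloramphenicol 3.31 mL; gentamicin 12.99 mL; soytone 21.24 g; L-arginine 2.27 g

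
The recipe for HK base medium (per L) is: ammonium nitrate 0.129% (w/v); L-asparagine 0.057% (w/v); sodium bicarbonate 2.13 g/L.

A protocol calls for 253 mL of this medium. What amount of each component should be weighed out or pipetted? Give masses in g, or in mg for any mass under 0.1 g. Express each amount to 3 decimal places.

Scale factor relative to 1 L: 0.253.
ammonium nitrate: 0.129 g per 100 mL × 253 mL ÷ 100 = 0.326 g
L-asparagine: 0.057 g per 100 mL × 253 mL ÷ 100 = 0.144 g
sodium bicarbonate: 2.13 g/L × 0.253 L = 0.539 g

ammonium nitrate 0.326 g; L-asparagine 0.144 g; sodium bicarbonate 0.539 g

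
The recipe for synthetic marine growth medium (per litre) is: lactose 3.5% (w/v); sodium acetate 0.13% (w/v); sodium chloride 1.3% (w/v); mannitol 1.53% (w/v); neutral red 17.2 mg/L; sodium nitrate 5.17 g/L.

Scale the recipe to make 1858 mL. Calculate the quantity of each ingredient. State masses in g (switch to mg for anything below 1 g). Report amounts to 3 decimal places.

lactose 65.030 g; sodium acetate 2.415 g; sodium chloride 24.154 g; mannitol 28.427 g; neutral red 31.958 mg; sodium nitrate 9.606 g

Scale factor relative to 1 L: 1.858.
lactose: 3.5% w/v = 35 g/L → 35 × 1.858 L = 65.030 g
sodium acetate: 0.13 g per 100 mL × 1858 mL ÷ 100 = 2.415 g
sodium chloride: 1.3% w/v = 13 g/L → 13 × 1.858 L = 24.154 g
mannitol: 1.53 g per 100 mL × 1858 mL ÷ 100 = 28.427 g
neutral red: 17.2 mg/L × 1.858 L = 31.958 mg
sodium nitrate: 5.17 g/L × 1.858 L = 9.606 g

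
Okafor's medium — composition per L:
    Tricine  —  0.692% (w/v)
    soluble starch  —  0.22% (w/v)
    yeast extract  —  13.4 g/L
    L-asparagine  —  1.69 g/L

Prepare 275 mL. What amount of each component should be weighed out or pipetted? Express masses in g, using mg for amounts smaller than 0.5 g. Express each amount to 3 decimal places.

Target volume = 275 mL = 0.275 L.
Tricine: 0.692 g per 100 mL × 275 mL ÷ 100 = 1.903 g
soluble starch: 0.22% w/v = 2.2 g/L → 2.2 × 0.275 L = 0.605 g
yeast extract: 13.4 g/L × 0.275 L = 3.685 g
L-asparagine: 1.69 g/L × 0.275 L = 0.46475 g = 464.750 mg

Tricine 1.903 g; soluble starch 0.605 g; yeast extract 3.685 g; L-asparagine 464.750 mg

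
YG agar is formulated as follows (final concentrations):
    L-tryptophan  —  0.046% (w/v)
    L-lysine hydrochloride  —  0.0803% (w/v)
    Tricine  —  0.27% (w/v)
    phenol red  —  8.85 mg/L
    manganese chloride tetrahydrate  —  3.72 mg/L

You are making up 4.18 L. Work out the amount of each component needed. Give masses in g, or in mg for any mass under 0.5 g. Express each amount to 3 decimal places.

L-tryptophan 1.923 g; L-lysine hydrochloride 3.357 g; Tricine 11.286 g; phenol red 36.993 mg; manganese chloride tetrahydrate 15.550 mg

Scale factor relative to 1 L: 4.18.
L-tryptophan: 0.046 g per 100 mL × 4180 mL ÷ 100 = 1.923 g
L-lysine hydrochloride: 0.0803 g per 100 mL × 4180 mL ÷ 100 = 3.357 g
Tricine: 0.27 g per 100 mL × 4180 mL ÷ 100 = 11.286 g
phenol red: 8.85 mg/L × 4.18 L = 36.993 mg
manganese chloride tetrahydrate: 3.72 mg/L × 4.18 L = 15.550 mg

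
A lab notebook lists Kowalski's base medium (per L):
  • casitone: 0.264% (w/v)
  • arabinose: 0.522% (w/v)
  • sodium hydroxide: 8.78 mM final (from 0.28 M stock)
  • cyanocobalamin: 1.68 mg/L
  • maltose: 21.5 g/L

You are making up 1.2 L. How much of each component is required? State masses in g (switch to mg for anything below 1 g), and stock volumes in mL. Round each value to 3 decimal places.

Scale factor relative to 1 L: 1.2.
casitone: 0.264 g per 100 mL × 1200 mL ÷ 100 = 3.168 g
arabinose: 0.522 g per 100 mL × 1200 mL ÷ 100 = 6.264 g
sodium hydroxide: V = C2·V2/C1 = 8.78 mM × 1200 mL ÷ 280 mM = 37.629 mL
cyanocobalamin: 1.68 mg/L × 1.2 L = 2.016 mg
maltose: 21.5 g/L × 1.2 L = 25.800 g

casitone 3.168 g; arabinose 6.264 g; sodium hydroxide 37.629 mL; cyanocobalamin 2.016 mg; maltose 25.800 g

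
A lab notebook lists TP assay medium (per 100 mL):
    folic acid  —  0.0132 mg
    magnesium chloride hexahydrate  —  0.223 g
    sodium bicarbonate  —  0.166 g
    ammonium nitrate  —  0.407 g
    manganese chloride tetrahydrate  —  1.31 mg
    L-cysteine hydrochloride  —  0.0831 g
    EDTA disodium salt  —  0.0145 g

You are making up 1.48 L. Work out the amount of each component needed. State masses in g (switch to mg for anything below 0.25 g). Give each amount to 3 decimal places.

Scale factor = 1480 mL / 100 mL = 14.8.
folic acid: 0.0132 mg × (1480 mL / 100 mL) = 0.195 mg
magnesium chloride hexahydrate: 0.223 g × (1480 mL / 100 mL) = 3.300 g
sodium bicarbonate: 0.166 g × (1480 mL / 100 mL) = 2.457 g
ammonium nitrate: 0.407 g × (1480 mL / 100 mL) = 6.024 g
manganese chloride tetrahydrate: 1.31 mg × (1480 mL / 100 mL) = 19.388 mg
L-cysteine hydrochloride: 0.0831 g × (1480 mL / 100 mL) = 1.230 g
EDTA disodium salt: 0.0145 g × (1480 mL / 100 mL) = 0.2146 g = 214.600 mg

folic acid 0.195 mg; magnesium chloride hexahydrate 3.300 g; sodium bicarbonate 2.457 g; ammonium nitrate 6.024 g; manganese chloride tetrahydrate 19.388 mg; L-cysteine hydrochloride 1.230 g; EDTA disodium salt 214.600 mg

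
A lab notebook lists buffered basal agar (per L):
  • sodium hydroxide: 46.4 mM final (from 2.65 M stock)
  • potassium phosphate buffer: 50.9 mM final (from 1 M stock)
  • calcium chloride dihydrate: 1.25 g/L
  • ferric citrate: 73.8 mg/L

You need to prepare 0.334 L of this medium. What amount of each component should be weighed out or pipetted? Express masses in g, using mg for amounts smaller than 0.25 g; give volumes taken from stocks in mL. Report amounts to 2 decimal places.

Scale factor relative to 1 L: 0.334.
sodium hydroxide: dilute stock: 46.4 mM × 334 mL ÷ 2650 mM = 5.85 mL
potassium phosphate buffer: dilute stock: 50.9 mM × 334 mL ÷ 1000 mM = 17.00 mL
calcium chloride dihydrate: 1.25 g/L × 0.334 L = 0.42 g
ferric citrate: 73.8 mg/L × 0.334 L = 24.65 mg

sodium hydroxide 5.85 mL; potassium phosphate buffer 17.00 mL; calcium chloride dihydrate 0.42 g; ferric citrate 24.65 mg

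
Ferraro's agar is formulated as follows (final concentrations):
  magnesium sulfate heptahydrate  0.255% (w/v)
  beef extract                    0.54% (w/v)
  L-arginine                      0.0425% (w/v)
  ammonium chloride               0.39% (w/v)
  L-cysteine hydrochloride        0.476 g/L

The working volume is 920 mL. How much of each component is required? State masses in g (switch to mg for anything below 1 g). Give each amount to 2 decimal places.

magnesium sulfate heptahydrate 2.35 g; beef extract 4.97 g; L-arginine 391.00 mg; ammonium chloride 3.59 g; L-cysteine hydrochloride 437.92 mg

Scale factor relative to 1 L: 0.92.
magnesium sulfate heptahydrate: 0.255 g per 100 mL × 920 mL ÷ 100 = 2.35 g
beef extract: 0.54 g per 100 mL × 920 mL ÷ 100 = 4.97 g
L-arginine: 0.0425 g per 100 mL × 920 mL ÷ 100 = 0.391 g = 391.00 mg
ammonium chloride: 0.39% w/v = 3.9 g/L → 3.9 × 0.92 L = 3.59 g
L-cysteine hydrochloride: 0.476 g/L × 0.92 L = 0.43792 g = 437.92 mg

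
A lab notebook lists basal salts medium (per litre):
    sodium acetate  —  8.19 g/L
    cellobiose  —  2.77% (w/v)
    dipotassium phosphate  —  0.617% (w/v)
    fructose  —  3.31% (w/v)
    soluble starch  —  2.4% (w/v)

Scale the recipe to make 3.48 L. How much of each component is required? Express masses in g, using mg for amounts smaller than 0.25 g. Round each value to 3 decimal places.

sodium acetate 28.501 g; cellobiose 96.396 g; dipotassium phosphate 21.472 g; fructose 115.188 g; soluble starch 83.520 g

Working volume: 3.48 L.
sodium acetate: 8.19 g/L × 3.48 L = 28.501 g
cellobiose: 2.77% w/v = 27.7 g/L → 27.7 × 3.48 L = 96.396 g
dipotassium phosphate: 0.617% w/v = 6.17 g/L → 6.17 × 3.48 L = 21.472 g
fructose: 3.31% w/v = 33.1 g/L → 33.1 × 3.48 L = 115.188 g
soluble starch: 2.4% w/v = 24 g/L → 24 × 3.48 L = 83.520 g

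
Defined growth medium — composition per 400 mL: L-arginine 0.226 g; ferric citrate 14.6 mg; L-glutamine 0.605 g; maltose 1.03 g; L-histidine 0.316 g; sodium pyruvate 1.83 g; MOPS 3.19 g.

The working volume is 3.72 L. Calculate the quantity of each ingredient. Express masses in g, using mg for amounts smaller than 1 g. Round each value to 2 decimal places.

L-arginine 2.10 g; ferric citrate 135.78 mg; L-glutamine 5.63 g; maltose 9.58 g; L-histidine 2.94 g; sodium pyruvate 17.02 g; MOPS 29.67 g

Ratio of target to recipe volume: 3720 / 400 = 9.3.
L-arginine: 0.226 g × (3720 mL / 400 mL) = 2.10 g
ferric citrate: 14.6 mg × (3720 mL / 400 mL) = 135.78 mg
L-glutamine: 0.605 g × (3720 mL / 400 mL) = 5.63 g
maltose: 1.03 g × (3720 mL / 400 mL) = 9.58 g
L-histidine: 0.316 g × (3720 mL / 400 mL) = 2.94 g
sodium pyruvate: 1.83 g × (3720 mL / 400 mL) = 17.02 g
MOPS: 3.19 g × (3720 mL / 400 mL) = 29.67 g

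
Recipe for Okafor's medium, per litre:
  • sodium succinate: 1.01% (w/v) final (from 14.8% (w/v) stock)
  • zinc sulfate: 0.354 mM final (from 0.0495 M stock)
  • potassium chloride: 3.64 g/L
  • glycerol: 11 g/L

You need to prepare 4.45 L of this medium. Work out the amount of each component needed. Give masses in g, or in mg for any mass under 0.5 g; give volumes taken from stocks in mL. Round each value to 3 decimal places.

Scale factor relative to 1 L: 4.45.
sodium succinate: C1V1 = C2V2 → 1.01% ÷ 14.8% × 4450 mL = 303.682 mL
zinc sulfate: dilute stock: 0.354 mM × 4450 mL ÷ 49.5 mM = 31.824 mL
potassium chloride: 3.64 g/L × 4.45 L = 16.198 g
glycerol: 11 g/L × 4.45 L = 48.950 g

sodium succinate 303.682 mL; zinc sulfate 31.824 mL; potassium chloride 16.198 g; glycerol 48.950 g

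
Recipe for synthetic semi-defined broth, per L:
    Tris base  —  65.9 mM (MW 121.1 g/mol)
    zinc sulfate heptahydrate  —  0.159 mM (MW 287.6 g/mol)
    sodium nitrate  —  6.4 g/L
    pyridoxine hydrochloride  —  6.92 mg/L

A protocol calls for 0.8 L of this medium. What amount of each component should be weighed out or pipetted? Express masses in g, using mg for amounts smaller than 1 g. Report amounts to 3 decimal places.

Tris base 6.384 g; zinc sulfate heptahydrate 36.583 mg; sodium nitrate 5.120 g; pyridoxine hydrochloride 5.536 mg

Working volume: 0.8 L.
Tris base: 65.9 mmol/L × 121.1 g/mol × 0.8 L ÷ 1000 = 6.384 g
zinc sulfate heptahydrate: 0.159 mmol/L × 287.6 mg/mmol × 0.8 L = 36.583 mg
sodium nitrate: 6.4 g/L × 0.8 L = 5.120 g
pyridoxine hydrochloride: 6.92 mg/L × 0.8 L = 5.536 mg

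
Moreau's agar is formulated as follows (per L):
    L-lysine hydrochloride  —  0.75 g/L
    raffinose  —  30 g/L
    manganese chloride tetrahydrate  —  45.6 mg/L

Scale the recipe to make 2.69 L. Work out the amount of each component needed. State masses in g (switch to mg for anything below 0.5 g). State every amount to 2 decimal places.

L-lysine hydrochloride 2.02 g; raffinose 80.70 g; manganese chloride tetrahydrate 122.66 mg

Scale factor relative to 1 L: 2.69.
L-lysine hydrochloride: 0.75 g/L × 2.69 L = 2.02 g
raffinose: 30 g/L × 2.69 L = 80.70 g
manganese chloride tetrahydrate: 45.6 mg/L × 2.69 L = 122.66 mg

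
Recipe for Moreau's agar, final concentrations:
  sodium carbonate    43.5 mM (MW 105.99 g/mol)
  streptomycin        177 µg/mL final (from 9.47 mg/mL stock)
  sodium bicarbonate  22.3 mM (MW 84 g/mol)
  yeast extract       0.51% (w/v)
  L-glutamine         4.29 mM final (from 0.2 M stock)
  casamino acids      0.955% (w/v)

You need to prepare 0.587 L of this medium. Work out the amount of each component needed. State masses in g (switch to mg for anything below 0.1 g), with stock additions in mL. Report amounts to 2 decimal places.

sodium carbonate 2.71 g; streptomycin 10.97 mL; sodium bicarbonate 1.10 g; yeast extract 2.99 g; L-glutamine 12.59 mL; casamino acids 5.61 g

Scale factor relative to 1 L: 0.587.
sodium carbonate: 43.5 mmol/L × 105.99 g/mol × 0.587 L ÷ 1000 = 2.71 g
streptomycin: dilute stock: 177 µg/mL × 587 mL ÷ 9470 µg/mL = 10.97 mL
sodium bicarbonate: 22.3 mmol/L × 84 g/mol × 0.587 L ÷ 1000 = 1.10 g
yeast extract: 0.51 g per 100 mL × 587 mL ÷ 100 = 2.99 g
L-glutamine: V = C2·V2/C1 = 4.29 mM × 587 mL ÷ 200 mM = 12.59 mL
casamino acids: 0.955 g per 100 mL × 587 mL ÷ 100 = 5.61 g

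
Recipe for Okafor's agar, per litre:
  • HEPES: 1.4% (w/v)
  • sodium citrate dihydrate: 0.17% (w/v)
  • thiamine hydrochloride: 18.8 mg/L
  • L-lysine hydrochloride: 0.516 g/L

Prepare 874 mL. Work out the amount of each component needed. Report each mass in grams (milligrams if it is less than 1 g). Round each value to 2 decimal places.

HEPES 12.24 g; sodium citrate dihydrate 1.49 g; thiamine hydrochloride 16.43 mg; L-lysine hydrochloride 450.98 mg

Working volume: 874 mL = 0.874 L.
HEPES: 1.4 g per 100 mL × 874 mL ÷ 100 = 12.24 g
sodium citrate dihydrate: 0.17% w/v = 1.7 g/L → 1.7 × 0.874 L = 1.49 g
thiamine hydrochloride: 18.8 mg/L × 0.874 L = 16.43 mg
L-lysine hydrochloride: 0.516 g/L × 0.874 L = 0.450984 g = 450.98 mg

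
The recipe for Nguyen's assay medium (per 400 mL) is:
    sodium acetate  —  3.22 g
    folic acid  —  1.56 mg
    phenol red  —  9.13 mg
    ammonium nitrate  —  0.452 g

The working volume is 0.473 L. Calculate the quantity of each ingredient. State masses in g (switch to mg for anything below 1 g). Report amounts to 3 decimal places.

sodium acetate 3.808 g; folic acid 1.845 mg; phenol red 10.796 mg; ammonium nitrate 534.490 mg

Ratio of target to recipe volume: 473 / 400 = 1.1825.
sodium acetate: 3.22 g × (473 mL / 400 mL) = 3.808 g
folic acid: 1.56 mg × (473 mL / 400 mL) = 1.845 mg
phenol red: 9.13 mg × (473 mL / 400 mL) = 10.796 mg
ammonium nitrate: 0.452 g × (473 mL / 400 mL) = 0.53449 g = 534.490 mg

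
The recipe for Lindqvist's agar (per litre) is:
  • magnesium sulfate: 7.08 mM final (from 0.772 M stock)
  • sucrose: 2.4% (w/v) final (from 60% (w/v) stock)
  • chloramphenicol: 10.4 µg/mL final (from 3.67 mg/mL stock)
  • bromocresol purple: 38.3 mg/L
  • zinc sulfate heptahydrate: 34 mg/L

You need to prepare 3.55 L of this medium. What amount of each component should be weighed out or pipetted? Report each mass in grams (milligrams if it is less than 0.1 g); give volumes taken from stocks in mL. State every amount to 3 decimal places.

Working volume: 3.55 L.
magnesium sulfate: C1V1 = C2V2 → 7.08 mM × 3550 mL ÷ 772 mM = 32.557 mL
sucrose: dilute stock: 2.4% ÷ 60% × 3550 mL = 142.000 mL
chloramphenicol: dilute stock: 10.4 µg/mL × 3550 mL ÷ 3670 µg/mL = 10.060 mL
bromocresol purple: 38.3 mg/L × 3.55 L = 135.965 mg = 0.136 g
zinc sulfate heptahydrate: 34 mg/L × 3.55 L = 120.7 mg = 0.121 g

magnesium sulfate 32.557 mL; sucrose 142.000 mL; chloramphenicol 10.060 mL; bromocresol purple 0.136 g; zinc sulfate heptahydrate 0.121 g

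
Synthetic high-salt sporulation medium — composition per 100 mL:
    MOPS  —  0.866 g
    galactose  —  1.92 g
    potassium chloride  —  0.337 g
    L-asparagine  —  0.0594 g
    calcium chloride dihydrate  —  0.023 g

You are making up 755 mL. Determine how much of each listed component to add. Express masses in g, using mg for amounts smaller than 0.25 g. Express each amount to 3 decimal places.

MOPS 6.538 g; galactose 14.496 g; potassium chloride 2.544 g; L-asparagine 0.448 g; calcium chloride dihydrate 173.650 mg

Ratio of target to recipe volume: 755 / 100 = 7.55.
MOPS: 0.866 g × (755 mL / 100 mL) = 6.538 g
galactose: 1.92 g × (755 mL / 100 mL) = 14.496 g
potassium chloride: 0.337 g × (755 mL / 100 mL) = 2.544 g
L-asparagine: 0.0594 g × (755 mL / 100 mL) = 0.448 g
calcium chloride dihydrate: 0.023 g × (755 mL / 100 mL) = 0.17365 g = 173.650 mg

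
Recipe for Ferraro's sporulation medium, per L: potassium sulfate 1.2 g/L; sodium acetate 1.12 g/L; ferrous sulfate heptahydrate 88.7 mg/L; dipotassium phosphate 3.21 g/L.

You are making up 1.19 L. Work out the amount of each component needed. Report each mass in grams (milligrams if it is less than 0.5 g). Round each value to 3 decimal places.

Scale factor relative to 1 L: 1.19.
potassium sulfate: 1.2 g/L × 1.19 L = 1.428 g
sodium acetate: 1.12 g/L × 1.19 L = 1.333 g
ferrous sulfate heptahydrate: 88.7 mg/L × 1.19 L = 105.553 mg
dipotassium phosphate: 3.21 g/L × 1.19 L = 3.820 g

potassium sulfate 1.428 g; sodium acetate 1.333 g; ferrous sulfate heptahydrate 105.553 mg; dipotassium phosphate 3.820 g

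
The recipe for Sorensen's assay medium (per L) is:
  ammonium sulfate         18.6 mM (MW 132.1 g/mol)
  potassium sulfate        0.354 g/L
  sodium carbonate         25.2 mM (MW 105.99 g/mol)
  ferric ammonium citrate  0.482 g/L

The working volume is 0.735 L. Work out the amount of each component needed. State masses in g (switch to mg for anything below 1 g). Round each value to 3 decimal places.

ammonium sulfate 1.806 g; potassium sulfate 260.190 mg; sodium carbonate 1.963 g; ferric ammonium citrate 354.270 mg

Scale factor relative to 1 L: 0.735.
ammonium sulfate: 18.6 mmol/L × 132.1 g/mol × 0.735 L ÷ 1000 = 1.806 g
potassium sulfate: 0.354 g/L × 0.735 L = 0.26019 g = 260.190 mg
sodium carbonate: 25.2 mmol/L × 105.99 g/mol × 0.735 L ÷ 1000 = 1.963 g
ferric ammonium citrate: 0.482 g/L × 0.735 L = 0.35427 g = 354.270 mg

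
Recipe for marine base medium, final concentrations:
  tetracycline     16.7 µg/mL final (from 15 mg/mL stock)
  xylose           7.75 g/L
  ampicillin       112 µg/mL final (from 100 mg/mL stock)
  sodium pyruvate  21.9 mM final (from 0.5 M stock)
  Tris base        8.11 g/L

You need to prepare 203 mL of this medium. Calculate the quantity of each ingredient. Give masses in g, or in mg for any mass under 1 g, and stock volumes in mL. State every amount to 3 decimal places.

tetracycline 0.226 mL; xylose 1.573 g; ampicillin 0.227 mL; sodium pyruvate 8.891 mL; Tris base 1.646 g

Target volume = 203 mL = 0.203 L.
tetracycline: V = C2·V2/C1 = 16.7 µg/mL × 203 mL ÷ 15000 µg/mL = 0.226 mL
xylose: 7.75 g/L × 0.203 L = 1.573 g
ampicillin: C1V1 = C2V2 → 112 µg/mL × 203 mL ÷ 100000 µg/mL = 0.227 mL
sodium pyruvate: C1V1 = C2V2 → 21.9 mM × 203 mL ÷ 500 mM = 8.891 mL
Tris base: 8.11 g/L × 0.203 L = 1.646 g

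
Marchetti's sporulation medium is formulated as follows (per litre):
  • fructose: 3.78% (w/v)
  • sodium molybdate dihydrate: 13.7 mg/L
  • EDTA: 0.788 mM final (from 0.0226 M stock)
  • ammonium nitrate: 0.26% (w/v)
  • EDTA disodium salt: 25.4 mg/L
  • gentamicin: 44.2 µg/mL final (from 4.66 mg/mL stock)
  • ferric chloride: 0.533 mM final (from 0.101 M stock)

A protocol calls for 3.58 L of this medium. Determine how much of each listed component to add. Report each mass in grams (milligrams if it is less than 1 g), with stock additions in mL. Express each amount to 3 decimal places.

Scale factor relative to 1 L: 3.58.
fructose: 3.78 g per 100 mL × 3580 mL ÷ 100 = 135.324 g
sodium molybdate dihydrate: 13.7 mg/L × 3.58 L = 49.046 mg
EDTA: V = C2·V2/C1 = 0.788 mM × 3580 mL ÷ 22.6 mM = 124.825 mL
ammonium nitrate: 0.26% w/v = 2.6 g/L → 2.6 × 3.58 L = 9.308 g
EDTA disodium salt: 25.4 mg/L × 3.58 L = 90.932 mg
gentamicin: C1V1 = C2V2 → 44.2 µg/mL × 3580 mL ÷ 4660 µg/mL = 33.956 mL
ferric chloride: dilute stock: 0.533 mM × 3580 mL ÷ 101 mM = 18.892 mL

fructose 135.324 g; sodium molybdate dihydrate 49.046 mg; EDTA 124.825 mL; ammonium nitrate 9.308 g; EDTA disodium salt 90.932 mg; gentamicin 33.956 mL; ferric chloride 18.892 mL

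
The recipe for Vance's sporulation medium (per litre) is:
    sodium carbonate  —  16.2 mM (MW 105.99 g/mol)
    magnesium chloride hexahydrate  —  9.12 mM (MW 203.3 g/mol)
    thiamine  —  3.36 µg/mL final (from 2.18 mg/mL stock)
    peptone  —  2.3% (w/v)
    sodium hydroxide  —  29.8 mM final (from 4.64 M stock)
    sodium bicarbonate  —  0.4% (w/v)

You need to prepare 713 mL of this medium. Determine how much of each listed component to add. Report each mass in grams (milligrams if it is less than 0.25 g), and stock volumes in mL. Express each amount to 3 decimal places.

sodium carbonate 1.224 g; magnesium chloride hexahydrate 1.322 g; thiamine 1.099 mL; peptone 16.399 g; sodium hydroxide 4.579 mL; sodium bicarbonate 2.852 g

Working volume: 713 mL = 0.713 L.
sodium carbonate: 16.2 mmol/L × 105.99 g/mol × 0.713 L ÷ 1000 = 1.224 g
magnesium chloride hexahydrate: 9.12 mmol/L × 203.3 g/mol × 0.713 L ÷ 1000 = 1.322 g
thiamine: C1V1 = C2V2 → 3.36 µg/mL × 713 mL ÷ 2180 µg/mL = 1.099 mL
peptone: 2.3% w/v = 23 g/L → 23 × 0.713 L = 16.399 g
sodium hydroxide: V = C2·V2/C1 = 29.8 mM × 713 mL ÷ 4640 mM = 4.579 mL
sodium bicarbonate: 0.4% w/v = 4 g/L → 4 × 0.713 L = 2.852 g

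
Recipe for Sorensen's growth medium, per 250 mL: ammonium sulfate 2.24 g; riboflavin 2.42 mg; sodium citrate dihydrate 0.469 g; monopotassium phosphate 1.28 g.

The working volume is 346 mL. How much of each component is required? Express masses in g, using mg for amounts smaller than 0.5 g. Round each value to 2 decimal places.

Scale factor = 346 mL / 250 mL = 1.384.
ammonium sulfate: 2.24 g × (346 mL / 250 mL) = 3.10 g
riboflavin: 2.42 mg × (346 mL / 250 mL) = 3.35 mg
sodium citrate dihydrate: 0.469 g × (346 mL / 250 mL) = 0.65 g
monopotassium phosphate: 1.28 g × (346 mL / 250 mL) = 1.77 g

ammonium sulfate 3.10 g; riboflavin 3.35 mg; sodium citrate dihydrate 0.65 g; monopotassium phosphate 1.77 g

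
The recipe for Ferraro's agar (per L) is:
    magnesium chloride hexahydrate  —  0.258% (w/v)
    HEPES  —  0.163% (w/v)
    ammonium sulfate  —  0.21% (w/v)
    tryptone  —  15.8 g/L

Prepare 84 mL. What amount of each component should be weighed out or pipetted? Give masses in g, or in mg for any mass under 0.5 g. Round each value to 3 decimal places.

Target volume = 84 mL = 0.084 L.
magnesium chloride hexahydrate: 0.258% w/v = 2.58 g/L → 2.58 × 0.084 L = 0.21672 g = 216.720 mg
HEPES: 0.163 g per 100 mL × 84 mL ÷ 100 = 0.13692 g = 136.920 mg
ammonium sulfate: 0.21% w/v = 2.1 g/L → 2.1 × 0.084 L = 0.1764 g = 176.400 mg
tryptone: 15.8 g/L × 0.084 L = 1.327 g

magnesium chloride hexahydrate 216.720 mg; HEPES 136.920 mg; ammonium sulfate 176.400 mg; tryptone 1.327 g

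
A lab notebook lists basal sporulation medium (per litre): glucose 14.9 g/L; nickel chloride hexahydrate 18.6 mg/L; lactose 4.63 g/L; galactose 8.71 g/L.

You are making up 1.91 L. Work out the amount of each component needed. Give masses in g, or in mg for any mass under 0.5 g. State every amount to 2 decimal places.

glucose 28.46 g; nickel chloride hexahydrate 35.53 mg; lactose 8.84 g; galactose 16.64 g

Working volume: 1.91 L.
glucose: 14.9 g/L × 1.91 L = 28.46 g
nickel chloride hexahydrate: 18.6 mg/L × 1.91 L = 35.53 mg
lactose: 4.63 g/L × 1.91 L = 8.84 g
galactose: 8.71 g/L × 1.91 L = 16.64 g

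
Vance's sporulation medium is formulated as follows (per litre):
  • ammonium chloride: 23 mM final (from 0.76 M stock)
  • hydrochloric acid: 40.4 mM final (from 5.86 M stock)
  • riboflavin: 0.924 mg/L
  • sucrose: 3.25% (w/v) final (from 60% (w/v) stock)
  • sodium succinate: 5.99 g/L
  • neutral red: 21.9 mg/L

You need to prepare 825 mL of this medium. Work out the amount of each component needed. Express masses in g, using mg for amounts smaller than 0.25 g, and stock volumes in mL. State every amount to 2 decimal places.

Scale factor relative to 1 L: 0.825.
ammonium chloride: dilute stock: 23 mM × 825 mL ÷ 760 mM = 24.97 mL
hydrochloric acid: V = C2·V2/C1 = 40.4 mM × 825 mL ÷ 5860 mM = 5.69 mL
riboflavin: 0.924 mg/L × 0.825 L = 0.76 mg
sucrose: C1V1 = C2V2 → 3.25% ÷ 60% × 825 mL = 44.69 mL
sodium succinate: 5.99 g/L × 0.825 L = 4.94 g
neutral red: 21.9 mg/L × 0.825 L = 18.07 mg

ammonium chloride 24.97 mL; hydrochloric acid 5.69 mL; riboflavin 0.76 mg; sucrose 44.69 mL; sodium succinate 4.94 g; neutral red 18.07 mg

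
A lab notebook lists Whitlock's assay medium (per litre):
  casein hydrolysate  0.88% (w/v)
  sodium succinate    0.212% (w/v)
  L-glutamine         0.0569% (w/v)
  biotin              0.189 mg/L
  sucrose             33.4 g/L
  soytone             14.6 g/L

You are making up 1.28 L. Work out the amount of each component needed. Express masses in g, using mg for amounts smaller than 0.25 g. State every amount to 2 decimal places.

casein hydrolysate 11.26 g; sodium succinate 2.71 g; L-glutamine 0.73 g; biotin 0.24 mg; sucrose 42.75 g; soytone 18.69 g

Scale factor relative to 1 L: 1.28.
casein hydrolysate: 0.88% w/v = 8.8 g/L → 8.8 × 1.28 L = 11.26 g
sodium succinate: 0.212 g per 100 mL × 1280 mL ÷ 100 = 2.71 g
L-glutamine: 0.0569 g per 100 mL × 1280 mL ÷ 100 = 0.73 g
biotin: 0.189 mg/L × 1.28 L = 0.24 mg
sucrose: 33.4 g/L × 1.28 L = 42.75 g
soytone: 14.6 g/L × 1.28 L = 18.69 g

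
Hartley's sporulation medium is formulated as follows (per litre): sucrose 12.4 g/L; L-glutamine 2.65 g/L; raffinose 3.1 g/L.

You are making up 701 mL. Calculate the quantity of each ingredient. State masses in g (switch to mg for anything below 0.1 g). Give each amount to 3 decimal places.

sucrose 8.692 g; L-glutamine 1.858 g; raffinose 2.173 g

Scale factor relative to 1 L: 0.701.
sucrose: 12.4 g/L × 0.701 L = 8.692 g
L-glutamine: 2.65 g/L × 0.701 L = 1.858 g
raffinose: 3.1 g/L × 0.701 L = 2.173 g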